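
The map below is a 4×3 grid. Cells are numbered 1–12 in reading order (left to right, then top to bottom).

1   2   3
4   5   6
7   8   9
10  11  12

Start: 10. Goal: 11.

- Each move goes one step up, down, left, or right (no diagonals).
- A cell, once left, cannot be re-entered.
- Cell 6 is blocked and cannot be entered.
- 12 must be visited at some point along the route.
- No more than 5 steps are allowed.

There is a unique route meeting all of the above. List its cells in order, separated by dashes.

Any route must reach 12 and still end at 11 within 5 moves, so the order of the required stops is forced.
Route from 10: up to 7, 2× right (reaching 9), down to 12, left to 11 — 5 moves in all.
Check: all required cells visited; 5 ≤ 5 moves.

10 - 7 - 8 - 9 - 12 - 11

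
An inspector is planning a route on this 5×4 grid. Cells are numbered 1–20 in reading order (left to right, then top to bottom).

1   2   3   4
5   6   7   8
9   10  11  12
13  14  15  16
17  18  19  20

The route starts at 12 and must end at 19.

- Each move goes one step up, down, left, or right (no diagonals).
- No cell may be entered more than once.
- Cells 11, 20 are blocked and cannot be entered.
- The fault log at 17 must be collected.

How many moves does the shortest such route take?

Any route passes through 17 somewhere between 12 and 19. Summing Manhattan distances along the two legs (12 → 17 → 19) gives a lower bound of 5 + 2 = 7 moves.
A route of 7 moves achieves this: 12 → 16 → 15 → 14 → 13 → 17 → 18 → 19.
Since 7 matches the lower bound, it is optimal.

7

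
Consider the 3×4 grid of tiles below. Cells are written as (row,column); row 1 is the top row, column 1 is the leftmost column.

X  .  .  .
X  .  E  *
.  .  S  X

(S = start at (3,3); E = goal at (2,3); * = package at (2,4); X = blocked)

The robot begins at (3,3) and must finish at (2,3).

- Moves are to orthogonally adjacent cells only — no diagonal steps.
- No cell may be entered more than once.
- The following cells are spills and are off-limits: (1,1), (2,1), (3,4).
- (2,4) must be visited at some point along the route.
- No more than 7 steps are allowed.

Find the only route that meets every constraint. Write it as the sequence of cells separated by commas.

(3,3), (3,2), (2,2), (1,2), (1,3), (1,4), (2,4), (2,3)

The 7-move cap with required stops at (2,4) leaves no slack for detours.
Route from (3,3): left 1 to (3,2), up 2 to (1,2), right 2 to (1,4), down 1 to (2,4), left 1 to (2,3) — 7 moves in all.
Check: all required cells visited; 7 ≤ 7 moves.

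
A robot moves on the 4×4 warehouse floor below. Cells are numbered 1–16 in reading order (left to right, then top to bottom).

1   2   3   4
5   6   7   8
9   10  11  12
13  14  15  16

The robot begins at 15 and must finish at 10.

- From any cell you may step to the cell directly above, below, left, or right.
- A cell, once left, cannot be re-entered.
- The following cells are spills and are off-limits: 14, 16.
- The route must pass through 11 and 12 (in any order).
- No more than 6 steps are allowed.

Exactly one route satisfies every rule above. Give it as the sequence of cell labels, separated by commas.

The 6-move cap with required stops at 11, 12 leaves no slack for detours.
Route from 15: up to 11, right to 12, up to 8, 2× left (reaching 6), down to 10 — 6 moves in all.
Check: all required cells visited; 6 ≤ 6 moves.

15, 11, 12, 8, 7, 6, 10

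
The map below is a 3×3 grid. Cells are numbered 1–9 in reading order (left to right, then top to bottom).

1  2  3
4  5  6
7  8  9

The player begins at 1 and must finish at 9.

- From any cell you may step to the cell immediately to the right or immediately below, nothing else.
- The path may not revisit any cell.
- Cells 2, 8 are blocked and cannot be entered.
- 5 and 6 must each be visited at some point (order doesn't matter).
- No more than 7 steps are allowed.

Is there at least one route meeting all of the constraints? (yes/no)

One route that works: 1 → 4 → 5 → 6 → 9.

yes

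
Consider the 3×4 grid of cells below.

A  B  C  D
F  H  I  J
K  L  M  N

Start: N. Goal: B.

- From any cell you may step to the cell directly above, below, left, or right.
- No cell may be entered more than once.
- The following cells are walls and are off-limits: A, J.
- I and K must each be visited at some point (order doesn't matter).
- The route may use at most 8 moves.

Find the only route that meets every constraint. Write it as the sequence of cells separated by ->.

The 8-move cap with required stops at I, K leaves no slack for detours.
Route from N: 3× left (reaching K), up to F, 2× right (reaching I), up to C, left to B — 8 moves in all.
Check: all required cells visited; 8 ≤ 8 moves.

N -> M -> L -> K -> F -> H -> I -> C -> B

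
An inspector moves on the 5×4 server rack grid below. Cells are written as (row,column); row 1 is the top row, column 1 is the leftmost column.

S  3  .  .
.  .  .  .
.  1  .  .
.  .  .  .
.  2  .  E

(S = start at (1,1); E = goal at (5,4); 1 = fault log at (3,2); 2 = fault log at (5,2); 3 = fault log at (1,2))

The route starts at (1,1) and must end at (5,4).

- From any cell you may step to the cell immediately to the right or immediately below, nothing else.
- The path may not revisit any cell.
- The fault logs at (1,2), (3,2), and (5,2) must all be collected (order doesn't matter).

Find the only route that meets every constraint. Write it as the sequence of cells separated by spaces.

Moves only go right or down, so the column and row indices never decrease.
Route from (1,1): right to (1,2), 4× down (reaching (5,2)), 2× right (reaching (5,4)) — 7 moves in all.
Check: all required cells visited.

(1,1) (1,2) (2,2) (3,2) (4,2) (5,2) (5,3) (5,4)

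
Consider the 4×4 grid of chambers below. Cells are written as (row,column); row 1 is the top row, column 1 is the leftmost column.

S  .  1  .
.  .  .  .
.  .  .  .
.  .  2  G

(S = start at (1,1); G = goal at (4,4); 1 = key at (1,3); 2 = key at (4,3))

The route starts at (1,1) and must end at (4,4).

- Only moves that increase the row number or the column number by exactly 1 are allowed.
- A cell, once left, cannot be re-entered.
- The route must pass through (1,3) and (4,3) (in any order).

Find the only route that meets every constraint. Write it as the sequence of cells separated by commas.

Moves only go right or down, so the column and row indices never decrease.
Route from (1,1): right 2 to (1,3), down 3 to (4,3), right 1 to (4,4) — 6 moves in all.
Check: all required cells visited.

(1,1), (1,2), (1,3), (2,3), (3,3), (4,3), (4,4)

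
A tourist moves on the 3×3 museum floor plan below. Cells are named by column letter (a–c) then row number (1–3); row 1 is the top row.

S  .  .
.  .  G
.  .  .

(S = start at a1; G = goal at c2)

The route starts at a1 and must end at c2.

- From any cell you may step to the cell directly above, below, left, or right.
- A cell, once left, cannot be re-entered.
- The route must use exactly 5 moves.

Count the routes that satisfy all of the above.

Need simple routes of exactly 5 moves from a1 to c2 (Manhattan distance 3, so 1 moves are spent on a detour and 1 undoing it).
Enumerating: a1 a2 a3 b3 b2 c2 | a1 a2 a3 b3 c3 c2 | a1 a2 b2 b1 c1 c2 | a1 a2 b2 b3 c3 c2 | a1 b1 b2 b3 c3 c2.
That gives 5 routes.

5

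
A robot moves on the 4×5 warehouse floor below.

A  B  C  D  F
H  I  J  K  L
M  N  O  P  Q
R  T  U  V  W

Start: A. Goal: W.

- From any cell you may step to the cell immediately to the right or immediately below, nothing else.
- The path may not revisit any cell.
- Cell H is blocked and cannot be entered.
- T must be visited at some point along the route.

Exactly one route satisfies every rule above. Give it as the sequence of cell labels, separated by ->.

A -> B -> I -> N -> T -> U -> V -> W

Moves only go right or down, so the column and row indices never decrease.
Route from A: right to B, 3× down (reaching T), 3× right (reaching W) — 7 moves in all.
Check: all required cells visited.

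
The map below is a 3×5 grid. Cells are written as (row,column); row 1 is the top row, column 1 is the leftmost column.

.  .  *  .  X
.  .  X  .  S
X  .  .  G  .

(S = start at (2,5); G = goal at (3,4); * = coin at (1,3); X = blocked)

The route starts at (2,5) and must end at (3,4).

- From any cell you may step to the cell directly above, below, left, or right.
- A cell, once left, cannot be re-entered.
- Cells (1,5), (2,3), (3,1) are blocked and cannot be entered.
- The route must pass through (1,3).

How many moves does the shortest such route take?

Any route passes through (1,3) somewhere between (2,5) and (3,4). Summing Manhattan distances along the two legs ((2,5) → (1,3) → (3,4)) gives a lower bound of 3 + 3 = 6 moves.
The shortest route satisfying every rule uses 8 moves: (2,5) → (2,4) → (1,4) → (1,3) → (1,2) → (2,2) → (3,2) → (3,3) → (3,4).
The bound of 6 isn't tight here; checking systematically, no route of length 6 through 7 satisfies every constraint, so 8 is the minimum.

8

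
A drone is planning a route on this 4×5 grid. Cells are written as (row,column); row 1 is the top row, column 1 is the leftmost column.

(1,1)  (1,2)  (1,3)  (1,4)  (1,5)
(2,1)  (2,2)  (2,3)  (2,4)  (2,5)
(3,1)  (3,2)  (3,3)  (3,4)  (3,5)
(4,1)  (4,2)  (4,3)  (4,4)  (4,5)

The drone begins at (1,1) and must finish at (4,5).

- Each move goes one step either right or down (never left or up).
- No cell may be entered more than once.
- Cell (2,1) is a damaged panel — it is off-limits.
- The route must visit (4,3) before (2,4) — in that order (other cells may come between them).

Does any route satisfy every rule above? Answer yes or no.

no

(2,4) lies above (4,3), so going from (4,3) to (2,4) would need an upward move — but moves only go right/down, so (4,3) cannot be visited before (2,4).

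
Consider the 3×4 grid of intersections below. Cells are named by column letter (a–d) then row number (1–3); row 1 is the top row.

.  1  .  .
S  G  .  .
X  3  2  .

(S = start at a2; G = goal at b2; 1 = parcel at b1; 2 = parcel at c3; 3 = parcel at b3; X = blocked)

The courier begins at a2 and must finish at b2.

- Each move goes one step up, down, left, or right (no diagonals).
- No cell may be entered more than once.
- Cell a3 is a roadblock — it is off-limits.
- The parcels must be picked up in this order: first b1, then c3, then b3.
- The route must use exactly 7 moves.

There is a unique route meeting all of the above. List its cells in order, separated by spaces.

The waypoints must appear in the order b1, c3, b3, with no cell reused.
Route from a2: up to a1, 2× right (reaching c1), 2× down (reaching c3), left to b3, up to b2 — 7 moves in all.
Check: order respected (1 at step 2, 2 at step 5, 3 at step 6); 7 moves as required.

a2 a1 b1 c1 c2 c3 b3 b2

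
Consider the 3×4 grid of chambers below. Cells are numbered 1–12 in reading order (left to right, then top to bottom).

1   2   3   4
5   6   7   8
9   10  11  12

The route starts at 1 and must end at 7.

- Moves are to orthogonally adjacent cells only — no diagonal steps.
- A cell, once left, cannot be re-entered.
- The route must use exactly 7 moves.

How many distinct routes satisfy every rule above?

7

Need simple routes of exactly 7 moves from 1 to 7 (Manhattan distance 3, so 2 moves are spent on a detour and 2 undoing it).
Enumerating: 1 5 9 10 6 2 3 7 | 1 5 9 10 11 12 8 7 | 1 5 6 2 3 4 8 7 | 1 5 6 10 11 12 8 7 | 1 2 6 10 11 12 8 7 | 1 2 6 5 9 10 11 7 | 1 2 3 4 8 12 11 7.
That gives 7 routes.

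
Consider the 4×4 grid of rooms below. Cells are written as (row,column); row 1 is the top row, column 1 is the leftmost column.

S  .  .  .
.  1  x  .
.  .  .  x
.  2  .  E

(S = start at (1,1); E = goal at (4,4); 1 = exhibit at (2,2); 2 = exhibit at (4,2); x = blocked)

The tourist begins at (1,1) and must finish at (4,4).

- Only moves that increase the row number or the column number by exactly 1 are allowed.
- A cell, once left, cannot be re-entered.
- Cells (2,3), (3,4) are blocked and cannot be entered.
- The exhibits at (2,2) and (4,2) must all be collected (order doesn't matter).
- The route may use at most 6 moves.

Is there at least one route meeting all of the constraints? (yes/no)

yes

One route that works: (1,1) → (2,1) → (2,2) → (3,2) → (4,2) → (4,3) → (4,4).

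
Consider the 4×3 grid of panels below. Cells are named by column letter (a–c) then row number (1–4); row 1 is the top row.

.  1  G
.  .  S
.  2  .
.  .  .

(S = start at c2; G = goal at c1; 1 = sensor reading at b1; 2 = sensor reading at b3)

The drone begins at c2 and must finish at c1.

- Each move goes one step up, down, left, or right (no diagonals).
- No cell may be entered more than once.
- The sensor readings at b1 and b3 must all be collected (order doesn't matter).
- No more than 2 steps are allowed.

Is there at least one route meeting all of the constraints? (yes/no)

Even ignoring the no-revisit rule, getting from c2 to c1, taking the cheapest ordering c2 → b3 → b1 → c1 needs at least 2 + 2 + 1 = 5 moves (Manhattan distance per leg), which exceeds the 2-move limit.

no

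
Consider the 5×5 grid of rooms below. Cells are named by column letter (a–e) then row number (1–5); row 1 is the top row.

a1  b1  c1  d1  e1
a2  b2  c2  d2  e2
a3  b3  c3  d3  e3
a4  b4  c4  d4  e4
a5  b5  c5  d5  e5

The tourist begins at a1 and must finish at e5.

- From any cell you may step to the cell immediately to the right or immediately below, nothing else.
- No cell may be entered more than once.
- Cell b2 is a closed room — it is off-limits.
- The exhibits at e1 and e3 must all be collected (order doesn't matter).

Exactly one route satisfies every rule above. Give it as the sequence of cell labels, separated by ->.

a1 -> b1 -> c1 -> d1 -> e1 -> e2 -> e3 -> e4 -> e5

Moves only go right or down, so the column and row indices never decrease.
Route from a1: 4× right (reaching e1), 4× down (reaching e5) — 8 moves in all.
Check: all required cells visited.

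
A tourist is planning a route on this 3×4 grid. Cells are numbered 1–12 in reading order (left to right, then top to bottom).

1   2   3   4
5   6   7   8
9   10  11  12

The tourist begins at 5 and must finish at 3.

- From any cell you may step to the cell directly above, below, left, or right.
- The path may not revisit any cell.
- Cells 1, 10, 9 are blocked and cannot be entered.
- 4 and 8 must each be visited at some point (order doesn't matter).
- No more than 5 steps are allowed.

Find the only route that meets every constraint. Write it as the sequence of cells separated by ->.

5 -> 6 -> 7 -> 8 -> 4 -> 3

Any route must reach 4 and 8 and still end at 3 within 5 moves, so the order of the required stops is forced.
Route from 5: 3× right (reaching 8), up to 4, left to 3 — 5 moves in all.
Check: all required cells visited; 5 ≤ 5 moves.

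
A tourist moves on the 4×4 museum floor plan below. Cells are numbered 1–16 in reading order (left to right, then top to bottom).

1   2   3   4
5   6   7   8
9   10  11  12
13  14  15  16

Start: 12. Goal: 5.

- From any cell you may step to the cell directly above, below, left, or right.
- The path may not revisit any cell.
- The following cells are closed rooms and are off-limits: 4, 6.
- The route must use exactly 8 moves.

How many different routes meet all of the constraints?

5

Need simple routes of exactly 8 moves from 12 to 5 (Manhattan distance 4, so 2 moves are spent on a detour and 2 undoing it).
Enumerating: 12 8 7 11 15 14 10 9 5 | 12 8 7 11 15 14 13 9 5 | 12 8 7 11 10 14 13 9 5 | 12 16 15 11 7 3 2 1 5 | 12 16 15 11 10 14 13 9 5.
That gives 5 routes.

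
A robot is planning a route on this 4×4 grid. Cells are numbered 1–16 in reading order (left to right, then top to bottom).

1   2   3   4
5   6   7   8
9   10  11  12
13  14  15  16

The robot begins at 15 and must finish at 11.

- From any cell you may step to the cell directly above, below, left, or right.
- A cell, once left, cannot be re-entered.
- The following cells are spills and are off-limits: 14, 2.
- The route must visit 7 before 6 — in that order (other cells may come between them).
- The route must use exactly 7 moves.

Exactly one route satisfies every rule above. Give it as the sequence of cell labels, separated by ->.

The waypoints must appear in the order 7, 6, with no cell reused.
Route from 15: right to 16, 2× up (reaching 8), 2× left (reaching 6), down to 10, right to 11 — 7 moves in all.
Check: order respected (7 at step 4, 6 at step 5); 7 moves as required.

15 -> 16 -> 12 -> 8 -> 7 -> 6 -> 10 -> 11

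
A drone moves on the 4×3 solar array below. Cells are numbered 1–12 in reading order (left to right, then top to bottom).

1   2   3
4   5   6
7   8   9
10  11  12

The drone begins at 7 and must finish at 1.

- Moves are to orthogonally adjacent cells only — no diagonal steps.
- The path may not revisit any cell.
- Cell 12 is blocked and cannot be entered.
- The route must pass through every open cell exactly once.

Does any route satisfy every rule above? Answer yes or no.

One route that works: 7 → 10 → 11 → 8 → 9 → 6 → 3 → 2 → 5 → 4 → 1.

yes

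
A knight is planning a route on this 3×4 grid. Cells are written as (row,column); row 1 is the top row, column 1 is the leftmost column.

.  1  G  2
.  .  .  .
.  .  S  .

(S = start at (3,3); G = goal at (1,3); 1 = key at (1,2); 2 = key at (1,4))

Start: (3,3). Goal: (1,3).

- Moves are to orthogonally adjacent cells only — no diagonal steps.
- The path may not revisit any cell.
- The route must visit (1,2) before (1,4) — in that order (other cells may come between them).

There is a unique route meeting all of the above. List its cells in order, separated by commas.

(3,3), (3,2), (3,1), (2,1), (1,1), (1,2), (2,2), (2,3), (2,4), (1,4), (1,3)

The waypoints must appear in the order (1,2), (1,4), with no cell reused.
Route from (3,3): left 2 to (3,1), up 2 to (1,1), right 1 to (1,2), down 1 to (2,2), right 2 to (2,4), up 1 to (1,4), left 1 to (1,3) — 10 moves in all.
Check: order respected (1 at step 5, 2 at step 9).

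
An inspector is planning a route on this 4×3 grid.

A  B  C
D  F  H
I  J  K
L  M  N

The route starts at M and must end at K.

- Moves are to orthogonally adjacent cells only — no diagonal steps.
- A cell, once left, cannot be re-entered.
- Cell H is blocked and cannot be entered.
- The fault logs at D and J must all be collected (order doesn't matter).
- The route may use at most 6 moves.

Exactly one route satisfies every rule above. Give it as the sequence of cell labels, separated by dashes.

Any route must reach D and J and still end at K within 6 moves, so the order of the required stops is forced.
Route from M: left to L, 2× up (reaching D), right to F, down to J, right to K — 6 moves in all.
Check: all required cells visited; 6 ≤ 6 moves.

M - L - I - D - F - J - K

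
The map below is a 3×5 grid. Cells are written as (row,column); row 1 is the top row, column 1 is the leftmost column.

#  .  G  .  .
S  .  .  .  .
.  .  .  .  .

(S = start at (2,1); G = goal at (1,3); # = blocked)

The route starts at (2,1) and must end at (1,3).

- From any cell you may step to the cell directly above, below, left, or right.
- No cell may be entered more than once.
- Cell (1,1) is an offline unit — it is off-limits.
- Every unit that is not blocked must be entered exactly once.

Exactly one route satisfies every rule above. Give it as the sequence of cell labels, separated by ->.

Need to visit all 14 open cells exactly once, starting at (2,1) and ending at (1,3).
Cell (1,5) has only two open neighbours ((2,5) and (1,4)), so the path must pass straight through it: one of those is the cell it's entered from and the other is where it exits.
Route from (2,1): down 1 to (3,1), right 4 to (3,5), up 2 to (1,5), left 1 to (1,4), down 1 to (2,4), left 2 to (2,2), up 1 to (1,2), right 1 to (1,3) — 13 moves in all.
Check: all 14 open cells covered.

(2,1) -> (3,1) -> (3,2) -> (3,3) -> (3,4) -> (3,5) -> (2,5) -> (1,5) -> (1,4) -> (2,4) -> (2,3) -> (2,2) -> (1,2) -> (1,3)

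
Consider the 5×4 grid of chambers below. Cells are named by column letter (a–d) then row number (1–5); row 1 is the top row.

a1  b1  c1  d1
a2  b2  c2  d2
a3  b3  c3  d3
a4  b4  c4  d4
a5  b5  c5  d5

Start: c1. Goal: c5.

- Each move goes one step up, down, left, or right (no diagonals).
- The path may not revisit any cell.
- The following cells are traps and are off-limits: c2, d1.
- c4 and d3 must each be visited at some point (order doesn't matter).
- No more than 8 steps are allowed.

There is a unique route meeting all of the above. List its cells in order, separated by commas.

The 8-move cap with required stops at c4, d3 leaves no slack for detours.
Route from c1: left to b1, 2× down (reaching b3), 2× right (reaching d3), down to d4, left to c4, down to c5 — 8 moves in all.
Check: all required cells visited; 8 ≤ 8 moves.

c1, b1, b2, b3, c3, d3, d4, c4, c5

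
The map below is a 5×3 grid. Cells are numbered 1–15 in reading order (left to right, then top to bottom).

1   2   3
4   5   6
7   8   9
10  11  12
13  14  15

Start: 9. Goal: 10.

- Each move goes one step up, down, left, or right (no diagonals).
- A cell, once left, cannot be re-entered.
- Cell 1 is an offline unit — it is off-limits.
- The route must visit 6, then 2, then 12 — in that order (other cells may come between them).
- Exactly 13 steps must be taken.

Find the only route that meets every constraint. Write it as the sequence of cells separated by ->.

9 -> 6 -> 3 -> 2 -> 5 -> 4 -> 7 -> 8 -> 11 -> 12 -> 15 -> 14 -> 13 -> 10

The waypoints must appear in the order 6, 2, 12, with no cell reused.
Route from 9: up 2 to 3, left 1 to 2, down 1 to 5, left 1 to 4, down 1 to 7, right 1 to 8, down 1 to 11, right 1 to 12, down 1 to 15, left 2 to 13, up 1 to 10 — 13 moves in all.
Check: order respected (6 at step 1, 2 at step 3, 12 at step 9); 13 moves as required.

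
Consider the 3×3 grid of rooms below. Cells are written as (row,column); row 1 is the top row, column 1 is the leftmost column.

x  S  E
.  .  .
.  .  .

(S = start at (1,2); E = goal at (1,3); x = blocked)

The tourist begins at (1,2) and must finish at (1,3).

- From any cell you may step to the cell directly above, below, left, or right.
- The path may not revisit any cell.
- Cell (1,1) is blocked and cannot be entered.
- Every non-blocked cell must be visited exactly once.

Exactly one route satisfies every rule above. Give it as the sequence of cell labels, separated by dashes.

Need to visit all 8 open cells exactly once, starting at (1,2) and ending at (1,3).
Cell (2,1) has only two open neighbours ((3,1) and (2,2)), so the path must pass straight through it: one of those is the cell it's entered from and the other is where it exits.
Route from (1,2): down 1 to (2,2), left 1 to (2,1), down 1 to (3,1), right 2 to (3,3), up 2 to (1,3) — 7 moves in all.
Check: all 8 open cells covered.

(1,2) - (2,2) - (2,1) - (3,1) - (3,2) - (3,3) - (2,3) - (1,3)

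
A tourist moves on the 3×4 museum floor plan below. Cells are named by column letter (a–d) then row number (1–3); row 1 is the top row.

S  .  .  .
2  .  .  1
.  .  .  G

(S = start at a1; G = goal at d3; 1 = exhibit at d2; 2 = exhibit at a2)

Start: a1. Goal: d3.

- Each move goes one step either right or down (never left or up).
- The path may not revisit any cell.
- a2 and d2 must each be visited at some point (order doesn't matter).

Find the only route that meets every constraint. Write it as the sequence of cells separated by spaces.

Moves only go right or down, so the column and row indices never decrease.
Route from a1: down to a2, 3× right (reaching d2), down to d3 — 5 moves in all.
Check: all required cells visited.

a1 a2 b2 c2 d2 d3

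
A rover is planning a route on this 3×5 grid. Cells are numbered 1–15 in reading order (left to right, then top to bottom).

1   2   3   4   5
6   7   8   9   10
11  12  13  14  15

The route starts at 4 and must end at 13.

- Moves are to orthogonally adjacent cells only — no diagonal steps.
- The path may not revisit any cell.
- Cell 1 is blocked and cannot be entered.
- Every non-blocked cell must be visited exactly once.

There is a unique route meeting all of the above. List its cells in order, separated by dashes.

4 - 5 - 10 - 15 - 14 - 9 - 8 - 3 - 2 - 7 - 6 - 11 - 12 - 13

Need to visit all 14 open cells exactly once, starting at 4 and ending at 13.
Cell 2 has only two open neighbours (7 and 3), so the path must pass straight through it: one of those is the cell it's entered from and the other is where it exits.
Route from 4: right 1 to 5, down 2 to 15, left 1 to 14, up 1 to 9, left 1 to 8, up 1 to 3, left 1 to 2, down 1 to 7, left 1 to 6, down 1 to 11, right 2 to 13 — 13 moves in all.
Check: all 14 open cells covered.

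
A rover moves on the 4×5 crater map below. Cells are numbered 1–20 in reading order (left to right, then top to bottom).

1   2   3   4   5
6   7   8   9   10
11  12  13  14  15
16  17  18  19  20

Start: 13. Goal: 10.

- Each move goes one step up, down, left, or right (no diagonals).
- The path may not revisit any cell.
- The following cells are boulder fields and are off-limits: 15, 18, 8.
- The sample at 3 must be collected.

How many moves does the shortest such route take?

Any route passes through 3 somewhere between 13 and 10. Summing Manhattan distances along the two legs (13 → 3 → 10) gives a lower bound of 2 + 3 = 5 moves.
That bound ignores the blocked cells. Measuring each leg by the fewest moves that actually steer around them (13→3: 4; 3→10: 3) raises the lower bound to 7.
A route of 7 moves exists: 13 → 12 → 7 → 2 → 3 → 4 → 9 → 10.
Since 7 matches that lower bound, it is optimal.

7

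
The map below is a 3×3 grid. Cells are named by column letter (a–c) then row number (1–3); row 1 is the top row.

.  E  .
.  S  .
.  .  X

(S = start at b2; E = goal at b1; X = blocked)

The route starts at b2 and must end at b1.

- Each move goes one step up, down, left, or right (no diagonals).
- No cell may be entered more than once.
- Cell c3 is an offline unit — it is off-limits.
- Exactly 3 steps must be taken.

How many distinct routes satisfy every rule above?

2

Need simple routes of exactly 3 moves from b2 to b1 (Manhattan distance 1, so 1 moves are spent on a detour and 1 undoing it).
Enumerating: b2 a2 a1 b1 | b2 c2 c1 b1.
That gives 2 routes.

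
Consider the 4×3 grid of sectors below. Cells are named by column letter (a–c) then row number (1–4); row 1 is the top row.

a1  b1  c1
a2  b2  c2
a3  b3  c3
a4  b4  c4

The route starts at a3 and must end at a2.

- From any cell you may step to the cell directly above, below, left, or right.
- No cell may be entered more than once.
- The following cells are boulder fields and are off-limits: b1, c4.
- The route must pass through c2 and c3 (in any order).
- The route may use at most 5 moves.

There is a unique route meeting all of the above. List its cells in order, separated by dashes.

Any route must reach c2 and c3 and still end at a2 within 5 moves, so the order of the required stops is forced.
Route from a3: right 2 to c3, up 1 to c2, left 2 to a2 — 5 moves in all.
Check: all required cells visited; 5 ≤ 5 moves.

a3 - b3 - c3 - c2 - b2 - a2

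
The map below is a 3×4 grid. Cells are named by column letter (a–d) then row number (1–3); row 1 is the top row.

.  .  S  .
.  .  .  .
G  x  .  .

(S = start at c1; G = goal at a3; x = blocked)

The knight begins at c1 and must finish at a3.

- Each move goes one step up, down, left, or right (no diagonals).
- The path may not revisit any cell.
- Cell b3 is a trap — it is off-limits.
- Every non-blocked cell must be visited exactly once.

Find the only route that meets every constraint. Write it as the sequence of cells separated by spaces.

c1 d1 d2 d3 c3 c2 b2 b1 a1 a2 a3

Need to visit all 11 open cells exactly once, starting at c1 and ending at a3.
Route from c1: right to d1, 2× down (reaching d3), left to c3, up to c2, left to b2, up to b1, left to a1, 2× down (reaching a3) — 10 moves in all.
Check: all 11 open cells covered.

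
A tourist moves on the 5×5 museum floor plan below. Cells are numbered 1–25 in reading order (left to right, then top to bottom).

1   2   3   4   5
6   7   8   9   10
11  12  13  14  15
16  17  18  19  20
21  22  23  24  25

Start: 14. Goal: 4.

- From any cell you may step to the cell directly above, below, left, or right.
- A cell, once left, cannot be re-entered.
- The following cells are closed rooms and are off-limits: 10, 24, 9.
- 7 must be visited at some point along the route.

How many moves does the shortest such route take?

6

Any route passes through 7 somewhere between 14 and 4. Summing Manhattan distances along the two legs (14 → 7 → 4) gives a lower bound of 3 + 3 = 6 moves.
A route of 6 moves achieves this: 14 → 13 → 8 → 7 → 2 → 3 → 4.
Since 6 matches the lower bound, it is optimal.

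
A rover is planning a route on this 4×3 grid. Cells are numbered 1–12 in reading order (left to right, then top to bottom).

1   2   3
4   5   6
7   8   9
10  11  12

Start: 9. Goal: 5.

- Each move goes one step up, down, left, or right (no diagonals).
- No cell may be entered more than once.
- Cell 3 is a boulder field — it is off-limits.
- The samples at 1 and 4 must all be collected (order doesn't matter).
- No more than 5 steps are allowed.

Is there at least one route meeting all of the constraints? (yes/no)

no

Even ignoring the no-revisit rule, getting from 9 to 5, taking the cheapest ordering 9 → 1 → 4 → 5 needs at least 4 + 1 + 1 = 6 moves (Manhattan distance per leg), which exceeds the 5-move limit.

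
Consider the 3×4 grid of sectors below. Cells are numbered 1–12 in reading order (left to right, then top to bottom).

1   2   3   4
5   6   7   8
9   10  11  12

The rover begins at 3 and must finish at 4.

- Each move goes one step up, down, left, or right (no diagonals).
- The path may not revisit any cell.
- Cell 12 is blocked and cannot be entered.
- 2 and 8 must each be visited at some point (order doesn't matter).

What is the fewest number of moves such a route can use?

5

Any route passes through 2 and 8 in some order between 3 and 4. Summing Manhattan distances along each leg and taking the cheapest ordering (3 → 2 → 8 → 4) gives a lower bound of 1 + 3 + 1 = 5 moves.
A route of 5 moves achieves this: 3 → 2 → 6 → 7 → 8 → 4.
Since 5 matches the lower bound, it is optimal.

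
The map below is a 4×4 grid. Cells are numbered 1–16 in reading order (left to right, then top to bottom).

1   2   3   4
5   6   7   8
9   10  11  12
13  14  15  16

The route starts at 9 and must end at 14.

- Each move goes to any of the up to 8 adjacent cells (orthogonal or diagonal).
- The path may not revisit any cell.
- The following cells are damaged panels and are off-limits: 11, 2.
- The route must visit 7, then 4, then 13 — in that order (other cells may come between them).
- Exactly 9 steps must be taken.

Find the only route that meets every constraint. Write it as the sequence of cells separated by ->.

9 -> 6 -> 7 -> 4 -> 8 -> 12 -> 15 -> 10 -> 13 -> 14

The waypoints must appear in the order 7, 4, 13, with no cell reused.
Route from 9: up-right 1 to 6, right 1 to 7, up-right 1 to 4, down 2 to 12, down-left 1 to 15, up-left 1 to 10, down-left 1 to 13, right 1 to 14 — 9 moves in all.
Check: order respected (7 at step 2, 4 at step 3, 13 at step 8); 9 moves as required.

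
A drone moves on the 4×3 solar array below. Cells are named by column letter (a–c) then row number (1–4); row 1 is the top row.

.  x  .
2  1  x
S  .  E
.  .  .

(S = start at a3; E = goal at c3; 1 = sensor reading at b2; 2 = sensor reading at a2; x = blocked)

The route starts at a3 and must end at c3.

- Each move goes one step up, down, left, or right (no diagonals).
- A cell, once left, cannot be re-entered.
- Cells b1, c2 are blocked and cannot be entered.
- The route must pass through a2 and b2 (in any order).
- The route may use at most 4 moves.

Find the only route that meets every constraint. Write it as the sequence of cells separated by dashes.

a3 - a2 - b2 - b3 - c3

The budget equals the shortest possible length, so every move has to be on a shortest route through the required cells.
Route from a3: up to a2, right to b2, down to b3, right to c3 — 4 moves in all.
Check: all required cells visited; 4 ≤ 4 moves.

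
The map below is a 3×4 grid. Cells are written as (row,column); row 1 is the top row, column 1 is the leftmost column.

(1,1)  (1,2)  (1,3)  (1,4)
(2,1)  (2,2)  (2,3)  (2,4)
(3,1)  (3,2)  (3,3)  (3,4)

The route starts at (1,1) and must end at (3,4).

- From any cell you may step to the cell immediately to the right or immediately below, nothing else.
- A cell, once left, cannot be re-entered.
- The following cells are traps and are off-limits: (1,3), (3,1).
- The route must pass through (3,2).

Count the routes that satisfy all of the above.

2

A right/down-only route from (1,1) to (3,4) makes exactly 2 down-moves and 3 right-moves in some order.
With no other constraints that would be C(5,2) = 10 routes.
Split at (3,2) and multiply the segment counts (each segment already excludes blocked cells): (1,1)→(3,2): 2; (3,2)→(3,4): 1; product = 2.
That gives 2 routes.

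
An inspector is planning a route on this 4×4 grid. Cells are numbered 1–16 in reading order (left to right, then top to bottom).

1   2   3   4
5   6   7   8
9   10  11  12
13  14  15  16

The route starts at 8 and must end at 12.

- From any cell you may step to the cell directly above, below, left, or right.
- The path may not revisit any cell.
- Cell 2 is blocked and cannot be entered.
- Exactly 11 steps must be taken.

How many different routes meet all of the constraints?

Need simple routes of exactly 11 moves from 8 to 12 (Manhattan distance 1, so 5 moves are spent on a detour and 5 undoing it).
Branch systematically from the start, pruning whenever the remaining move budget drops below the Manhattan distance to 12 or differs from it in parity. Grouping the completions by first move — via 4: 9; via 7: 2 (no valid completion starts via 12) — and summing: 9 + 2 = 11.
That gives 11 routes.

11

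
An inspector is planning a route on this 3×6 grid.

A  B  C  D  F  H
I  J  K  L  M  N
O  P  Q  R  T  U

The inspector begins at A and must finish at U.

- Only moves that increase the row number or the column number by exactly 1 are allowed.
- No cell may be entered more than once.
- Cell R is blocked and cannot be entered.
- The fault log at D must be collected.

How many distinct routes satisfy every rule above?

5

A right/down-only route from A to U makes exactly 2 down-moves and 5 right-moves in some order.
With no other constraints that would be C(7,2) = 21 routes.
Split at D and multiply the segment counts (each segment already excludes blocked cells): A→D: 1; D→U: 5; product = 5.
That gives 5 routes.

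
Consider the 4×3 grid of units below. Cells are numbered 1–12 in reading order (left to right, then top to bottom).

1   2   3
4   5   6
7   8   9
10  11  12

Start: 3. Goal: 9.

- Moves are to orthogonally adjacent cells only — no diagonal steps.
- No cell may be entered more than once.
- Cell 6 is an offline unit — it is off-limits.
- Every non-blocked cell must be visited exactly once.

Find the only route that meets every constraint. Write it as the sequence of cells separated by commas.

3, 2, 1, 4, 5, 8, 7, 10, 11, 12, 9

Need to visit all 11 open cells exactly once, starting at 3 and ending at 9.
Cell 1 has only two open neighbours (4 and 2), so the path must pass straight through it: one of those is the cell it's entered from and the other is where it exits.
Route from 3: 2× left (reaching 1), down to 4, right to 5, down to 8, left to 7, down to 10, 2× right (reaching 12), up to 9 — 10 moves in all.
Check: all 11 open cells covered.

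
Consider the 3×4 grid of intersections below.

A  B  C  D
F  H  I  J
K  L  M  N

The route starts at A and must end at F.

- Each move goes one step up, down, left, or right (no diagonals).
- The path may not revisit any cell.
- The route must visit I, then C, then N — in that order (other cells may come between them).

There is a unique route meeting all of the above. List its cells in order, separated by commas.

A, B, H, I, C, D, J, N, M, L, K, F

The waypoints must appear in the order I, C, N, with no cell reused.
Route from A: right 1 to B, down 1 to H, right 1 to I, up 1 to C, right 1 to D, down 2 to N, left 3 to K, up 1 to F — 11 moves in all.
Check: order respected (I at step 3, C at step 4, N at step 7).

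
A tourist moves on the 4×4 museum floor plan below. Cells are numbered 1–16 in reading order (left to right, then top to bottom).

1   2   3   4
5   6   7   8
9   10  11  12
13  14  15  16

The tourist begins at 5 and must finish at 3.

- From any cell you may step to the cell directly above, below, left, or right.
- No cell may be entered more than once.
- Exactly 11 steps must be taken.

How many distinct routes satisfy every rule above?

35

Need simple routes of exactly 11 moves from 5 to 3 (Manhattan distance 3, so 4 moves are spent on a detour and 4 undoing it).
Branch systematically from the start, pruning whenever the remaining move budget drops below the Manhattan distance to 3 or differs from it in parity. Grouping the completions by first move — via 1: 10; via 9: 17; via 6: 8 — and summing: 10 + 17 + 8 = 35.
That gives 35 routes.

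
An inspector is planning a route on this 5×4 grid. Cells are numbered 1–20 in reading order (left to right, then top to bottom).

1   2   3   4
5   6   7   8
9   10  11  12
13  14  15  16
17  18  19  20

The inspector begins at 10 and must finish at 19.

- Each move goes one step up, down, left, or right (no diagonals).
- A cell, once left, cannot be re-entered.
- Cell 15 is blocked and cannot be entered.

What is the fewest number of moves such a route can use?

3

The Manhattan distance from 10 to 19 is |3−5| + |2−3| = 3, so at least 3 moves are needed.
A route of 3 moves achieves this: 10 → 14 → 18 → 19.
Since 3 matches the lower bound, it is optimal.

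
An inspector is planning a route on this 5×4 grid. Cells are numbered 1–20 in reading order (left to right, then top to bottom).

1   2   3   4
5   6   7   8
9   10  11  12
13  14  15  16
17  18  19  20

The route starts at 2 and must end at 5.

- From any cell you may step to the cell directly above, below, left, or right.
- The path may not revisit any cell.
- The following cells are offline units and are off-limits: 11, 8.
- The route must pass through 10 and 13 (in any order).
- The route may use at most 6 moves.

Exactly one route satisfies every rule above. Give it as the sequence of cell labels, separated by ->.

2 -> 6 -> 10 -> 14 -> 13 -> 9 -> 5

Any route must reach 10 and 13 and still end at 5 within 6 moves, so the order of the required stops is forced.
Route from 2: down 3 to 14, left 1 to 13, up 2 to 5 — 6 moves in all.
Check: all required cells visited; 6 ≤ 6 moves.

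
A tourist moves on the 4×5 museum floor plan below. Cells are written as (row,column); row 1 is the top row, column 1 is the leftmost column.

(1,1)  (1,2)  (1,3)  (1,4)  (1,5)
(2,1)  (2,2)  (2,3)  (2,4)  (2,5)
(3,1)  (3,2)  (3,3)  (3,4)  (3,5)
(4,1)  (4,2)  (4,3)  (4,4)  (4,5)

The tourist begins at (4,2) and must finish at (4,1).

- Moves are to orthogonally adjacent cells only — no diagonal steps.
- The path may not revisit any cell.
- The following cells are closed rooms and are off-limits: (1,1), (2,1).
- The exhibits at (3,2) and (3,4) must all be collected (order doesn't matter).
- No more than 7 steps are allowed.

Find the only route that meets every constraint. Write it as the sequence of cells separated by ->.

(4,2) -> (4,3) -> (4,4) -> (3,4) -> (3,3) -> (3,2) -> (3,1) -> (4,1)

The budget equals the shortest possible length, so every move has to be on a shortest route through the required cells.
Route from (4,2): right 2 to (4,4), up 1 to (3,4), left 3 to (3,1), down 1 to (4,1) — 7 moves in all.
Check: all required cells visited; 7 ≤ 7 moves.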